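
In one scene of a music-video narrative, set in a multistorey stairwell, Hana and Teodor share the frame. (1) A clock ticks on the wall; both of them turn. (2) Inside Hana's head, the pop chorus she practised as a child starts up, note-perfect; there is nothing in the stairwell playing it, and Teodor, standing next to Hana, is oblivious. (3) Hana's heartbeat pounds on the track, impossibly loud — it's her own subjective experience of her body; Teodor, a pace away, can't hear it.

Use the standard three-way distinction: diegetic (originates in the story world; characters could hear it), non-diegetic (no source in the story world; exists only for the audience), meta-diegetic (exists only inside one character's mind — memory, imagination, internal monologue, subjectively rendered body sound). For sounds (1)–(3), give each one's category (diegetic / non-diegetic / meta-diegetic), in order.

diegetic, meta-diegetic, meta-diegetic

(1) the sound comes from a clock physically present in the location → diegetic.
Sound (2): the music is a memory playing inside Hana's mind alone; no real-world source, Teodor can't hear it, so meta-diegetic.
(3) point-of-audition from inside Hana's body; not a sound in the room → meta-diegetic.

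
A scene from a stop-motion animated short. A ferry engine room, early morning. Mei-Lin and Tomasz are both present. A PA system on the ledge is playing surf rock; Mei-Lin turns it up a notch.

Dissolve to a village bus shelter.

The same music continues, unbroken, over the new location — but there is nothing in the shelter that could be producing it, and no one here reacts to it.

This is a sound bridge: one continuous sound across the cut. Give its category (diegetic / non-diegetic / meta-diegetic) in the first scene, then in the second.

diegetic, non-diegetic

Scene one: a PA system is an on-screen source and Mei-Lin reacts to it → diegetic.
Scene two: there is no source in the shelter and no one hears it — it's now underscore → non-diegetic.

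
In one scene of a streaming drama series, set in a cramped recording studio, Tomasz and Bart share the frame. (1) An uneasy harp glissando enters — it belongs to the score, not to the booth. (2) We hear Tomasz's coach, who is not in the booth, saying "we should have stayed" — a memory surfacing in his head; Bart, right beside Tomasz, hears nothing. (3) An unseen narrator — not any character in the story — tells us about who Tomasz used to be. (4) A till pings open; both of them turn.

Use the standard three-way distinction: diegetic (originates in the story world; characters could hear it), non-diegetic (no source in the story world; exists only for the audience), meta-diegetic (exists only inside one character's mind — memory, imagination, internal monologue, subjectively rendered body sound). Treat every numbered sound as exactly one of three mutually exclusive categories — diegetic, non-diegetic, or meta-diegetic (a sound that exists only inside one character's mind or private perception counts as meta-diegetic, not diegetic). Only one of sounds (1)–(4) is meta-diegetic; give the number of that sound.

2

(1) score with no on-screen or off-screen source; it exists for the audience alone → non-diegetic.
Sound (2): a remembered line, private to Tomasz — not present in the room, not audible to Bart, so meta-diegetic.
(3) is non-diegetic: the narrator exists outside the story world, addressing only the audience.
Sound (4): the sound comes from a till physically present in the location, so diegetic.
Only (2) is meta-diegetic.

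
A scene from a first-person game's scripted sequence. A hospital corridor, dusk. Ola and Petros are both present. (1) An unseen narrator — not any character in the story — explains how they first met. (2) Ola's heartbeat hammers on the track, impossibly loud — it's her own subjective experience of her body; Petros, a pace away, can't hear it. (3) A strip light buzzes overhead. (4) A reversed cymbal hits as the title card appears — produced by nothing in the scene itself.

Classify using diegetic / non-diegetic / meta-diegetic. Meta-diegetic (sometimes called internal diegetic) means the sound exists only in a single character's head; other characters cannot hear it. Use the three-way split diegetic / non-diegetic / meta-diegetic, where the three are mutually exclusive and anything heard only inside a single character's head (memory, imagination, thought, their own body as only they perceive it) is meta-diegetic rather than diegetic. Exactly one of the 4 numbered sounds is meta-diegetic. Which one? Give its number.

2

Sound (1): the narrator exists outside the story world, addressing only the audience, so non-diegetic.
(2) is meta-diegetic: it's Ola's internal bodily sensation rendered as sound; only Ola 'hears' it.
(3) is diegetic: a strip light is part of the location's real environment.
(4) nothing in the scene produces it; it's an accent added for the audience → non-diegetic.
Only (2) is meta-diegetic.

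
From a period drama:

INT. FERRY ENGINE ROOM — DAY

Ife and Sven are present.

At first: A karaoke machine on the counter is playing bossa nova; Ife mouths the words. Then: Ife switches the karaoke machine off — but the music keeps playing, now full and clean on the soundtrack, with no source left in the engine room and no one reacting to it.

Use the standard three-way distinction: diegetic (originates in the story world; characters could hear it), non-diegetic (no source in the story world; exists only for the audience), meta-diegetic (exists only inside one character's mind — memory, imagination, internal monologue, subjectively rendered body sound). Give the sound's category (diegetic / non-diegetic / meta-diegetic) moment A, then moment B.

diegetic, non-diegetic

Moment A: a karaoke machine is a real in-scene source and Ife reacts to it → diegetic.
Moment B: there is no longer any in-world source and no one can hear it — it has become underscore → non-diegetic.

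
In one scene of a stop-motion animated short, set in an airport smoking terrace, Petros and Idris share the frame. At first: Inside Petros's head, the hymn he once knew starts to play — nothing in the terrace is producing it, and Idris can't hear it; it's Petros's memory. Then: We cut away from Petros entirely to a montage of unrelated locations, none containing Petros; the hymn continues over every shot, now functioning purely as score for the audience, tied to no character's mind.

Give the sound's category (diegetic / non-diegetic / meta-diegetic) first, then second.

meta-diegetic, non-diegetic

First: the music lives inside Petros's mind alone; Idris can't hear it → meta-diegetic.
Second: once it plays over shots Petros isn't in, detached from any character's subjectivity, it's conventional underscore → non-diegetic.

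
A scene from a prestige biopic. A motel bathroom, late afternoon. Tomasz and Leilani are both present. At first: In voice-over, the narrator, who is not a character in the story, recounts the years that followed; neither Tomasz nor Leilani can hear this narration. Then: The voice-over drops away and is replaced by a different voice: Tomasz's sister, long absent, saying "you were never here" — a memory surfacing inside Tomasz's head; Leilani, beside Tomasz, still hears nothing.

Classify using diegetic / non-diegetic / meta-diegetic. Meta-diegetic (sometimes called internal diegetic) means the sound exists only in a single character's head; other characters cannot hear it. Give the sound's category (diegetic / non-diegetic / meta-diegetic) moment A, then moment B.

non-diegetic, meta-diegetic

Moment A: the external narrator addresses only the audience — outside the story world → non-diegetic.
Moment B: the replacement voice is a memory inside Tomasz's mind specifically → meta-diegetic.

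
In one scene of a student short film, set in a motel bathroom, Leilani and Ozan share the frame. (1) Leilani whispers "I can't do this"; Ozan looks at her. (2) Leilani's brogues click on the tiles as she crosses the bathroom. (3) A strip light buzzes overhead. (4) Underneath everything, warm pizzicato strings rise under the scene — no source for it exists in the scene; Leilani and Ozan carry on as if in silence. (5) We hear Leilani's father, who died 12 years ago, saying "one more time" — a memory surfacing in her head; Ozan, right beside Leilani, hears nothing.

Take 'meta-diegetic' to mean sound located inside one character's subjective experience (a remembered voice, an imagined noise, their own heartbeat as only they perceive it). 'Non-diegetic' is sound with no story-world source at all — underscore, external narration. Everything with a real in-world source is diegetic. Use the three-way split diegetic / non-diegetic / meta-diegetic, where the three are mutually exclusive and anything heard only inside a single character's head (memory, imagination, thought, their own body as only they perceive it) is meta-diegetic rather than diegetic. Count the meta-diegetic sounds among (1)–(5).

1

(1) Leilani is a character speaking aloud in the scene → diegetic.
Sound (2): Leilani's footsteps are produced in the story world, so diegetic.
(3) is diegetic: ambient/room sound belonging to the story's physical space.
Sound (4): it has no source in the story world and no character can hear it — it's underscore, so non-diegetic.
Sound (5): the voice is a memory playing only inside Leilani's mind; Ozan can't hear it, so meta-diegetic.
Meta-diegetic: (5) — that's 1.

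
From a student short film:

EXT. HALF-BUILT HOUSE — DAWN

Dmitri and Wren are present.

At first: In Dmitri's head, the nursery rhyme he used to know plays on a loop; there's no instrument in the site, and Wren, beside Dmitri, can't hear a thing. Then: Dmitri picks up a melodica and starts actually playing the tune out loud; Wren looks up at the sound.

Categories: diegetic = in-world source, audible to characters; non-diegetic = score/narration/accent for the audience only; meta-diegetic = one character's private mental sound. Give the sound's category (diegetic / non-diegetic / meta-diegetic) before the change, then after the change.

Before the change: the tune exists only as Dmitri's private memory; Wren can't hear it → meta-diegetic.
After the change: Dmitri is now producing it live on a melodica, in the room, and Wren hears it → diegetic.

meta-diegetic, diegetic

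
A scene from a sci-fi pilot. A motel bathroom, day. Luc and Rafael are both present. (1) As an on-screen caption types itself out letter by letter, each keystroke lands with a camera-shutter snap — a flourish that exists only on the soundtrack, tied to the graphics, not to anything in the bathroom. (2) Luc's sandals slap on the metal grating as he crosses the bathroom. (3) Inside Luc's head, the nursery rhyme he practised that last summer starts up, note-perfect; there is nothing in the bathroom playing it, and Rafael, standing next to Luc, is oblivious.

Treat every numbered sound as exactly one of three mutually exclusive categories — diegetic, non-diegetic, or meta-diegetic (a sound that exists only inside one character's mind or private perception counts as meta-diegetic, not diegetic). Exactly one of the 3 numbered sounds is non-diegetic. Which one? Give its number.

1

Sound (1): it accompanies on-screen graphics, not anything inside the story world, so non-diegetic.
(2) it's the physical sound of Luc moving in the space → diegetic.
(3) is meta-diegetic: it lives in Luc's subjectivity, not in the bathroom.
Only (1) is non-diegetic.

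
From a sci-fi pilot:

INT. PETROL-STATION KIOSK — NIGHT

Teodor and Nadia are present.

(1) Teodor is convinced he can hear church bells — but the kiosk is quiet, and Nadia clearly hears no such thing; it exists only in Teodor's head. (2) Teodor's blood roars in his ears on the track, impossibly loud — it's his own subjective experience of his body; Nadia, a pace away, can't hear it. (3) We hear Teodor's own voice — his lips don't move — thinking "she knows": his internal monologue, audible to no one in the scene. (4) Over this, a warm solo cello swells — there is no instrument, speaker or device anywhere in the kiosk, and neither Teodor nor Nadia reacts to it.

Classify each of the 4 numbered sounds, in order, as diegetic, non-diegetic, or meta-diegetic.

meta-diegetic, meta-diegetic, meta-diegetic, non-diegetic

Sound (1): Teodor alone 'hears' it — an imagined sound, not present in the space, so meta-diegetic.
(2) point-of-audition from inside Teodor's body; not a sound in the room → meta-diegetic.
Sound (3): internal monologue — inside Teodor's mind, not spoken into the scene, so meta-diegetic.
(4) is non-diegetic: score with no on-screen or off-screen source; it exists for the audience alone.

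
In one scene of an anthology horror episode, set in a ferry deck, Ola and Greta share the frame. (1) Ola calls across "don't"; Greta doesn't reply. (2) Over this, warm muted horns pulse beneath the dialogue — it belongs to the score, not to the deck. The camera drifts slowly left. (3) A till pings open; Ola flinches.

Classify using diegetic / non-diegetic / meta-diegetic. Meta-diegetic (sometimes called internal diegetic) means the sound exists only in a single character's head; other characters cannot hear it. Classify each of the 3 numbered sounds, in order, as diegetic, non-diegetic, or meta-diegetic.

diegetic, non-diegetic, diegetic

Sound (1): on-screen dialogue — Ola speaks and Greta is there to hear, so diegetic.
(2) nothing in the deck produces it and the characters don't hear it — pure soundtrack → non-diegetic.
Sound (3): the sound comes from a till physically present in the location, so diegetic.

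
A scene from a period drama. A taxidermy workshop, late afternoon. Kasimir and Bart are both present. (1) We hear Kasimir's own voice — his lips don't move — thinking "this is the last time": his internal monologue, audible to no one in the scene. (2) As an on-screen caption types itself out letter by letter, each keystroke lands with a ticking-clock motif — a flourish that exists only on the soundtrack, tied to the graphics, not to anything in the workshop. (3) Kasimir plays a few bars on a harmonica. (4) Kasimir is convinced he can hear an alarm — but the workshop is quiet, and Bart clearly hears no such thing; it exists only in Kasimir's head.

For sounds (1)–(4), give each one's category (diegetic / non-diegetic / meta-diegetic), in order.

(1) is meta-diegetic: Kasimir's thought-voice: a private mental sound no other character can hear.
(2) is non-diegetic: sound married to a title/caption — outside the diegesis by definition.
Sound (3): Kasimir is producing the music live, in the story world, so diegetic.
Sound (4): Kasimir alone 'hears' it — an imagined sound, not present in the space, so meta-diegetic.

meta-diegetic, non-diegetic, diegetic, meta-diegetic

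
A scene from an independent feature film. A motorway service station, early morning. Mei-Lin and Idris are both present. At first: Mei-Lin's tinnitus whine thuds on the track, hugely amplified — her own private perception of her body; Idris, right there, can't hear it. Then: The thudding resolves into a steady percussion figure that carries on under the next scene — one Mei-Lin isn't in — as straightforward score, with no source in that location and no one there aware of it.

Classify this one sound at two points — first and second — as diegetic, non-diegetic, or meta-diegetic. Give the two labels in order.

First: it's Mei-Lin's subjective body sound, inaudible to Idris → meta-diegetic.
Second: detached from Mei-Lin and playing as sourceless score over a scene she isn't in — for the audience only → non-diegetic.

meta-diegetic, non-diegetic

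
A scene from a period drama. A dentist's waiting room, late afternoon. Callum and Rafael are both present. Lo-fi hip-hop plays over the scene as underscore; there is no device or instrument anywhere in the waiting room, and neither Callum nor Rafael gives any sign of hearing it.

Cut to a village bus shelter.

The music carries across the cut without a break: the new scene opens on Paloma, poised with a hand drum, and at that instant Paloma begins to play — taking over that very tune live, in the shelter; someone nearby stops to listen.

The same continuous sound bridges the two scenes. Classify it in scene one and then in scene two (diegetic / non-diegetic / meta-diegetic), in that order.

non-diegetic, diegetic

Scene one: there's no in-world source anywhere and no character hears it — underscore for the audience only → non-diegetic.
Scene two: from the moment Paloma starts playing, the tune is being performed on a hand drum inside the story world and another character hears it → diegetic.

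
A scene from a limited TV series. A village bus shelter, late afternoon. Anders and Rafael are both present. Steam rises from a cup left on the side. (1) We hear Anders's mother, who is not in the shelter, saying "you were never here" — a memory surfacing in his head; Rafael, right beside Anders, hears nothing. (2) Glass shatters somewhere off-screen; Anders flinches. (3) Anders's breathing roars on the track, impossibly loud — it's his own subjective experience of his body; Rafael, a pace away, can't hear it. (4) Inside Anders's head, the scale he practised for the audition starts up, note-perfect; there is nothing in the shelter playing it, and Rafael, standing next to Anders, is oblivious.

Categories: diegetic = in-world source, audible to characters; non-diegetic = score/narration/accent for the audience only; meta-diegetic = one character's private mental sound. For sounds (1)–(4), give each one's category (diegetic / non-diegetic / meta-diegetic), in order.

meta-diegetic, diegetic, meta-diegetic, meta-diegetic

(1) a remembered line, private to Anders — not present in the room, not audible to Rafael → meta-diegetic.
Sound (2): an in-world source (glass); characters could hear it, so diegetic.
(3) point-of-audition from inside Anders's body; not a sound in the room → meta-diegetic.
(4) remembered music, private to Anders — Rafael is oblivious because it isn't in the room → meta-diegetic.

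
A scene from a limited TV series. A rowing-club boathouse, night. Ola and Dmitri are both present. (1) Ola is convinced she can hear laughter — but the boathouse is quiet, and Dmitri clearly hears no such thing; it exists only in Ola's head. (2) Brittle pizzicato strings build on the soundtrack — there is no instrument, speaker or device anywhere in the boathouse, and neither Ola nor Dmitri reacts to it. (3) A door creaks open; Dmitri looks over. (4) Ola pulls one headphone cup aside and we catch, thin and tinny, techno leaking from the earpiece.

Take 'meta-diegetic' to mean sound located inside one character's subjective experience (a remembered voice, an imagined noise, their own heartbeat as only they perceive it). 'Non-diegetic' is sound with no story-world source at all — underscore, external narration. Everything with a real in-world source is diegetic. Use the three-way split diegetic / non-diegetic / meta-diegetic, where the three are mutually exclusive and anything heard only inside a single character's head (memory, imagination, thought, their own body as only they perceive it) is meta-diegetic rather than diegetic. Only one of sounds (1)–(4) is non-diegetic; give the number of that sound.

(1) is meta-diegetic: the sound is imagined by Ola; nothing in the story world is producing it and Dmitri can't hear it.
(2) nothing in the boathouse produces it and the characters don't hear it — pure soundtrack → non-diegetic.
(3) is diegetic: a door is a real object/event in the scene's world.
(4) is diegetic: it's leaking from a physical pair of headphones in the scene.
Only (2) is non-diegetic.

2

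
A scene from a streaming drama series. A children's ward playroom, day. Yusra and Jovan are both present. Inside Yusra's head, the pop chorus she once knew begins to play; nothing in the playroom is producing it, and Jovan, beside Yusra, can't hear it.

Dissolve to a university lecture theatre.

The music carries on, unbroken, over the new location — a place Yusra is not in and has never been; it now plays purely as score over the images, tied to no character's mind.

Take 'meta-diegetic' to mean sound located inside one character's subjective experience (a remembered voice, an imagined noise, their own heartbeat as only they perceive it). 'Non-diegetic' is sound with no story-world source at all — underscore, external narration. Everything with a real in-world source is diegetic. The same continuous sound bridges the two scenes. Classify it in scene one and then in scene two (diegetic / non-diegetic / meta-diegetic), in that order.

meta-diegetic, non-diegetic

Scene one: the music exists only inside Yusra's mind; Jovan can't hear it → meta-diegetic.
Scene two: it's detached from Yusra entirely and plays over unrelated images with no in-world source — conventional underscore → non-diegetic.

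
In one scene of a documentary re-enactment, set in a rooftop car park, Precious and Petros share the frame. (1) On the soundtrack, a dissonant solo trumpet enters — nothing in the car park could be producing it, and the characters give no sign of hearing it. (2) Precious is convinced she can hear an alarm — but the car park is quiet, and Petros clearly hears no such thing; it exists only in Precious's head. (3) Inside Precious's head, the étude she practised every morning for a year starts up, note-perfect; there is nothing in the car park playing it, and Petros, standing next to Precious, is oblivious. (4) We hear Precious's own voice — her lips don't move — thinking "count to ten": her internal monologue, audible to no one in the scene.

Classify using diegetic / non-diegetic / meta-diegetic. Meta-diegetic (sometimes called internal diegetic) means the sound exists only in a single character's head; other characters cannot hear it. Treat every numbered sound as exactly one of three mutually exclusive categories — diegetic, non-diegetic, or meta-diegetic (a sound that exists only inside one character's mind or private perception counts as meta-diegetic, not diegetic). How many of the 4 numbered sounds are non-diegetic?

1

(1) is non-diegetic: score with no on-screen or off-screen source; it exists for the audience alone.
(2) is meta-diegetic: Precious alone 'hears' it — an imagined sound, not present in the space.
Sound (3): the music is a memory playing inside Precious's mind alone; no real-world source, Petros can't hear it, so meta-diegetic.
Sound (4): Precious's thought-voice: a private mental sound no other character can hear, so meta-diegetic.
Non-diegetic: (1) — that's 1.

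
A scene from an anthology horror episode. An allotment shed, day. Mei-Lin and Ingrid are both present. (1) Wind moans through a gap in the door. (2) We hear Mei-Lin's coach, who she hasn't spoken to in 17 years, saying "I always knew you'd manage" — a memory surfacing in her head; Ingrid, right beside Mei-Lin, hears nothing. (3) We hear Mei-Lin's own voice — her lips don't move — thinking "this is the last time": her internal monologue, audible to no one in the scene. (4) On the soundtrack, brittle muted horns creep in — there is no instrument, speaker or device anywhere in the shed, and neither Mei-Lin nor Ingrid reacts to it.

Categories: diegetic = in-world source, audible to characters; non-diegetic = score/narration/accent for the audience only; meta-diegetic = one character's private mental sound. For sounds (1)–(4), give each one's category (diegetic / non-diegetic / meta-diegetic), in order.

diegetic, meta-diegetic, meta-diegetic, non-diegetic

(1) is diegetic: ambient/room sound belonging to the story's physical space.
(2) is meta-diegetic: it's Mei-Lin's recollection rendered as sound; the other character can't hear it.
(3) Mei-Lin's thought-voice: a private mental sound no other character can hear → meta-diegetic.
(4) is non-diegetic: nothing in the shed produces it and the characters don't hear it — pure soundtrack.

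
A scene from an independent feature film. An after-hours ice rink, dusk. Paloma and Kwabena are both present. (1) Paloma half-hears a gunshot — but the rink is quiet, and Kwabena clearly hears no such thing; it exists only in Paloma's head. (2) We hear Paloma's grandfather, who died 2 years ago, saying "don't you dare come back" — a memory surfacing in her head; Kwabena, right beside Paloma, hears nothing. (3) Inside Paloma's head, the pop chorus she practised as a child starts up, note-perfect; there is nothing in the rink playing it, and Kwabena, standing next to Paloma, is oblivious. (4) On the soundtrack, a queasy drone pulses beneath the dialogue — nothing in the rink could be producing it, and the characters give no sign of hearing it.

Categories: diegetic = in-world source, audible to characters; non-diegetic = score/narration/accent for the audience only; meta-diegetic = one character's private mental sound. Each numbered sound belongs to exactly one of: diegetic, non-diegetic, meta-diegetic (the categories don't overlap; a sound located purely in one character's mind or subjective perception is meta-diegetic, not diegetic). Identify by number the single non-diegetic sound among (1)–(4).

4

(1) subjective to Paloma: the rink is silent and Kwabena hears nothing → meta-diegetic.
(2) is meta-diegetic: the voice is a memory playing only inside Paloma's mind; Kwabena can't hear it.
(3) remembered music, private to Paloma — Kwabena is oblivious because it isn't in the room → meta-diegetic.
(4) it has no source in the story world and no character can hear it — it's underscore → non-diegetic.
Only (4) is non-diegetic.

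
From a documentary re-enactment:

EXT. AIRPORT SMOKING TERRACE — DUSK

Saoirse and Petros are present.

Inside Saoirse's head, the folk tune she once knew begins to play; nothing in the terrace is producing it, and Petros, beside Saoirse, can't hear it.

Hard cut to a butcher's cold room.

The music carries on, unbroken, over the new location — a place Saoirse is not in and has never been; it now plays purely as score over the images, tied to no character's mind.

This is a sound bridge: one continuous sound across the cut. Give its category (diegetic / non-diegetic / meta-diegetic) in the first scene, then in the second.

meta-diegetic, non-diegetic

Scene one: the music exists only inside Saoirse's mind; Petros can't hear it → meta-diegetic.
Scene two: it's detached from Saoirse entirely and plays over unrelated images with no in-world source — conventional underscore → non-diegetic.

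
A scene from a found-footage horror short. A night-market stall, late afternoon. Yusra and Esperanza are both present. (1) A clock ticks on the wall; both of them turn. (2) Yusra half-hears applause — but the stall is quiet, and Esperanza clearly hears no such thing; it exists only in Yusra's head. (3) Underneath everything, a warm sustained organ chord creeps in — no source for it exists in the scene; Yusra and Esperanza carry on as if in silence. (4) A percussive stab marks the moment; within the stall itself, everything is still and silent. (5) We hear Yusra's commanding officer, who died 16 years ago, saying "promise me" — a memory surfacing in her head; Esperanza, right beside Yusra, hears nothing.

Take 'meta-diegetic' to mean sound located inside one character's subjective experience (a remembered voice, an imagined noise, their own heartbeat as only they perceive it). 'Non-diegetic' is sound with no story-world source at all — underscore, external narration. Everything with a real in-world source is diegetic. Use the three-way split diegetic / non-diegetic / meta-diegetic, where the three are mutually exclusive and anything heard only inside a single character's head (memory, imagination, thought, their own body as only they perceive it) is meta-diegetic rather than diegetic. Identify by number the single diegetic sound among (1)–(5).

1

Sound (1): a clock is a real object/event in the scene's world, so diegetic.
(2) is meta-diegetic: subjective to Yusra: the stall is silent and Esperanza hears nothing.
(3) is non-diegetic: nothing in the stall produces it and the characters don't hear it — pure soundtrack.
(4) is non-diegetic: nothing in the scene produces it; it's an accent added for the audience.
Sound (5): it's Yusra's recollection rendered as sound; the other character can't hear it, so meta-diegetic.
Only (1) is diegetic.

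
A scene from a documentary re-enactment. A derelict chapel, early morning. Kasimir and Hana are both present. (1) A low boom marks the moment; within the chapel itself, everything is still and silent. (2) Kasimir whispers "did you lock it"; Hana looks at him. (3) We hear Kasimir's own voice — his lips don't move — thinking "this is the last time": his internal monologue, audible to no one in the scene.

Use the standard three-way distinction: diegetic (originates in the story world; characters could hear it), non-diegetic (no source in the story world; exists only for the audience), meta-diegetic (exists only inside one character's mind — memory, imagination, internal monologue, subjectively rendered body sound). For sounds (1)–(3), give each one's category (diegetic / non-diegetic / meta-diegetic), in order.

Sound (1): nothing in the scene produces it; it's an accent added for the audience, so non-diegetic.
Sound (2): Kasimir is a character speaking aloud in the scene, so diegetic.
(3) it's Kasimir's unspoken thought, heard only by the audience via his subjectivity → meta-diegetic.

non-diegetic, diegetic, meta-diegetic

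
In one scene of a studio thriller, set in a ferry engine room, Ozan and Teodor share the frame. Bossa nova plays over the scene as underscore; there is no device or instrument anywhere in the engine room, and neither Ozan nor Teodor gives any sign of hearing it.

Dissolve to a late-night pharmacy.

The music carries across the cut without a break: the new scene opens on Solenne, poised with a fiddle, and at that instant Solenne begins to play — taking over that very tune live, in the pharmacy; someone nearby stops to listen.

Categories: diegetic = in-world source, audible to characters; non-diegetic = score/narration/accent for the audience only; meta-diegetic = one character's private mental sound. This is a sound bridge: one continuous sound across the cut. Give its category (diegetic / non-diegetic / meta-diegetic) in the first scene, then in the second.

non-diegetic, diegetic

Scene one: there's no in-world source anywhere and no character hears it — underscore for the audience only → non-diegetic.
Scene two: from the moment Solenne starts playing, the tune is being performed on a fiddle inside the story world and another character hears it → diegetic.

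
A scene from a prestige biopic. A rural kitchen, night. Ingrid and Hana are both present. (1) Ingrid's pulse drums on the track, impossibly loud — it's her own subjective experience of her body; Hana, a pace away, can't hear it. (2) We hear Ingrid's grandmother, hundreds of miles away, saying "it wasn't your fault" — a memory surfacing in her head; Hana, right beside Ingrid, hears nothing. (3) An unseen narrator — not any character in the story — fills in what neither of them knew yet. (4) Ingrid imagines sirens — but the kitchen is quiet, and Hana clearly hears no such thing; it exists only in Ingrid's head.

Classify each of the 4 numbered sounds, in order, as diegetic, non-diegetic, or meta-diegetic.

(1) is meta-diegetic: it's Ingrid's internal bodily sensation rendered as sound; only Ingrid 'hears' it.
(2) a remembered line, private to Ingrid — not present in the room, not audible to Hana → meta-diegetic.
(3) external voice-over — not a character, not heard by anyone in the scene → non-diegetic.
Sound (4): Ingrid alone 'hears' it — an imagined sound, not present in the space, so meta-diegetic.

meta-diegetic, meta-diegetic, non-diegetic, meta-diegetic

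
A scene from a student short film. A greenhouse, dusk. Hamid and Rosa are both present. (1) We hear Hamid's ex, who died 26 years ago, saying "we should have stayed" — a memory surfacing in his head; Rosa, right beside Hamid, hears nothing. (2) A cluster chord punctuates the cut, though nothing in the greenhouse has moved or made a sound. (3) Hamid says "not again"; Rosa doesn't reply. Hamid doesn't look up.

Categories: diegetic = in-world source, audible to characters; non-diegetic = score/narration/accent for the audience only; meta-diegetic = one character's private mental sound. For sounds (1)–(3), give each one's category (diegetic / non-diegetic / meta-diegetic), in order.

meta-diegetic, non-diegetic, diegetic

(1) is meta-diegetic: it's Hamid's recollection rendered as sound; the other character can't hear it.
(2) is non-diegetic: nothing in the scene produces it; it's an accent added for the audience.
Sound (3): on-screen dialogue — Hamid speaks and Rosa is there to hear, so diegetic.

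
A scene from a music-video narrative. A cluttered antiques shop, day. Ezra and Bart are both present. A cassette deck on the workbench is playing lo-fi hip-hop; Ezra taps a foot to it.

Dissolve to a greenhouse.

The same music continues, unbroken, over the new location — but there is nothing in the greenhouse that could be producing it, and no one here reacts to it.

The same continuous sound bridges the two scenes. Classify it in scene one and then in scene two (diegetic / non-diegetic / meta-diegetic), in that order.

diegetic, non-diegetic

Scene one: a cassette deck is an on-screen source and Ezra reacts to it → diegetic.
Scene two: there is no source in the greenhouse and no one hears it — it's now underscore → non-diegetic.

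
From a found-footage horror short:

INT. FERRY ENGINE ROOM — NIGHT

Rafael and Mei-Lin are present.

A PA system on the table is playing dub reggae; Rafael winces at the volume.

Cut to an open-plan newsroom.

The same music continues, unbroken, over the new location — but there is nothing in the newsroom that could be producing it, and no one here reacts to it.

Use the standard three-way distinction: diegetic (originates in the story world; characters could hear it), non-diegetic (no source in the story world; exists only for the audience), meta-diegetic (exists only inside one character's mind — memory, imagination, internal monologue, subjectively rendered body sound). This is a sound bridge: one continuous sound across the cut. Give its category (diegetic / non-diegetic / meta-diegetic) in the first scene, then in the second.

Scene one: a PA system is an on-screen source and Rafael reacts to it → diegetic.
Scene two: there is no source in the newsroom and no one hears it — it's now underscore → non-diegetic.

diegetic, non-diegetic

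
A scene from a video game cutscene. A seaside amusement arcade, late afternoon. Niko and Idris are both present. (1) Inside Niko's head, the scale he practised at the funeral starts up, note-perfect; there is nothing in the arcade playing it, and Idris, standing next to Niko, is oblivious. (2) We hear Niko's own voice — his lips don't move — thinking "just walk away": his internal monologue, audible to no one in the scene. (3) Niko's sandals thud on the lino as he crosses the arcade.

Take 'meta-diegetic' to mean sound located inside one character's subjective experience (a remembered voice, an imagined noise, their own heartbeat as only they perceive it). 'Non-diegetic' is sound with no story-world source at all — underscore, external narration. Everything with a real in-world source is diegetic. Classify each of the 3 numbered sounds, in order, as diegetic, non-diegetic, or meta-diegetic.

meta-diegetic, meta-diegetic, diegetic

(1) is meta-diegetic: it lives in Niko's subjectivity, not in the arcade.
(2) is meta-diegetic: Niko's thought-voice: a private mental sound no other character can hear.
(3) is diegetic: Niko's footsteps are produced in the story world.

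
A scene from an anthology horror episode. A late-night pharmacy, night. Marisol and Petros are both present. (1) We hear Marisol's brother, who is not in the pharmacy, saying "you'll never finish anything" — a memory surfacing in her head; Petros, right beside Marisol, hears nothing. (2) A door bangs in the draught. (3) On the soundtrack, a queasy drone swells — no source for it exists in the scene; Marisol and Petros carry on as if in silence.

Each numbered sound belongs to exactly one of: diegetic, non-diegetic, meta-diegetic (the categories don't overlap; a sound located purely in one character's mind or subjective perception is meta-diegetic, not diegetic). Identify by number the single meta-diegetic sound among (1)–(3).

(1) it's Marisol's recollection rendered as sound; the other character can't hear it → meta-diegetic.
Sound (2): the sound comes from a door physically present in the location, so diegetic.
(3) is non-diegetic: it has no source in the story world and no character can hear it — it's underscore.
Only (1) is meta-diegetic.

1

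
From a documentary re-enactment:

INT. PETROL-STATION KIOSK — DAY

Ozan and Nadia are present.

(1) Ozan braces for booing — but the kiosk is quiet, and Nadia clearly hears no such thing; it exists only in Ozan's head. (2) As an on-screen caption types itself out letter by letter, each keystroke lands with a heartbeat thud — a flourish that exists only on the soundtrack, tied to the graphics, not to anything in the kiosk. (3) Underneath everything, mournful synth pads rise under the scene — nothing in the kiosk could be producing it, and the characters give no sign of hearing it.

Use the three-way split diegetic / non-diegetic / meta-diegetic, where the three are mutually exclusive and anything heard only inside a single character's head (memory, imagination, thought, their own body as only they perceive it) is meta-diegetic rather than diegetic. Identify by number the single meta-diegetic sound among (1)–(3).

1

(1) subjective to Ozan: the kiosk is silent and Nadia hears nothing → meta-diegetic.
(2) sound married to a title/caption — outside the diegesis by definition → non-diegetic.
Sound (3): score with no on-screen or off-screen source; it exists for the audience alone, so non-diegetic.
Only (1) is meta-diegetic.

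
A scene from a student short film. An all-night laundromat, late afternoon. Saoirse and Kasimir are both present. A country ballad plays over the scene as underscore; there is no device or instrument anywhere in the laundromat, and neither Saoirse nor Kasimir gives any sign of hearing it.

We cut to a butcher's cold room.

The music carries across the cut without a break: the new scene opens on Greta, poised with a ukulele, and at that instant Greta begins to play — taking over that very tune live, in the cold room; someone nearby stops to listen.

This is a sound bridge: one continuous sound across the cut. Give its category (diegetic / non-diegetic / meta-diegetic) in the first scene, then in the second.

non-diegetic, diegetic

Scene one: there's no in-world source anywhere and no character hears it — underscore for the audience only → non-diegetic.
Scene two: from the moment Greta starts playing, the tune is being performed on a ukulele inside the story world and another character hears it → diegetic.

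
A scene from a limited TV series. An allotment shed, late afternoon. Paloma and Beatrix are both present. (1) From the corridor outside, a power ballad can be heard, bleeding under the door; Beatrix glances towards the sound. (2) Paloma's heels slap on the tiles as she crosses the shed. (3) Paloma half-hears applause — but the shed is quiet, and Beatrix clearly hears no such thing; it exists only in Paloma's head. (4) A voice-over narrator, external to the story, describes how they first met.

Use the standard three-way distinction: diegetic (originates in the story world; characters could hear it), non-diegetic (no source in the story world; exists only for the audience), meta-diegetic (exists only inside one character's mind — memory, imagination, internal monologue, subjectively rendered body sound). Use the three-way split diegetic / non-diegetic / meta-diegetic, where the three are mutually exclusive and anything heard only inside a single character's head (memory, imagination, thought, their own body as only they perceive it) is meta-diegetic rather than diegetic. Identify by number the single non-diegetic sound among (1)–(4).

4

Sound (1): the music has an off-screen but real-world source and a character hears it, so diegetic.
(2) is diegetic: it's the physical sound of Paloma moving in the space.
Sound (3): subjective to Paloma: the shed is silent and Beatrix hears nothing, so meta-diegetic.
Sound (4): commentary laid over the scene from outside the fiction, so non-diegetic.
Only (4) is non-diegetic.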